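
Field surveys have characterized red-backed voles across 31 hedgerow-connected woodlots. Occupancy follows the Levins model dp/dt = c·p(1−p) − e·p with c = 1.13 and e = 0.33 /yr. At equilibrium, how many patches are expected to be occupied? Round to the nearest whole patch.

22

p* = 1 − e/c = 1 − 0.33/1.13 = 0.7080.
Expected occupied patches = N × p* = 31 × 0.7080 = 21.95 ≈ 22.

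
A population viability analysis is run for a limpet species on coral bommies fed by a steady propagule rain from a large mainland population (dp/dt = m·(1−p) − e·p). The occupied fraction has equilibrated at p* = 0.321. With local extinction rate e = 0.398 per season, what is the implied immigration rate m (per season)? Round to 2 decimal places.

0.19

At equilibrium m(1−p*) = e·p*, so m = e·p*/(1−p*).
m = 0.398 × 0.321 / 0.6790 = 0.1278/0.6790 = 0.1882.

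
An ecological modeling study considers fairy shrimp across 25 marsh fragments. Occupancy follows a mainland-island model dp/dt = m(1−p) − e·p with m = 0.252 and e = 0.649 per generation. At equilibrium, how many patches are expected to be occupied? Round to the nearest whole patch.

7

p* = m/(m+e) = 0.252/0.9010 = 0.2797.
Expected occupied patches = N × p* = 25 × 0.2797 = 6.99 ≈ 7.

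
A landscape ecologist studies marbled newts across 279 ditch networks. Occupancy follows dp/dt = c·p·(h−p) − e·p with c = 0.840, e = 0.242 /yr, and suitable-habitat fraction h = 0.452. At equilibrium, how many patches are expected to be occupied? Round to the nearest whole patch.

46

p* = h − e/c = 0.452 − 0.2881 = 0.1639.
Expected occupied patches = N × p* = 279 × 0.1639 = 45.73 ≈ 46.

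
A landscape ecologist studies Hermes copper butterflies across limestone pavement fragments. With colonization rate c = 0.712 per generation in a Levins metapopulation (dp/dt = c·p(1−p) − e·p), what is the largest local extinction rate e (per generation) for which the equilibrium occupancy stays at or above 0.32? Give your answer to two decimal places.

1 − e/c ≥ 0.32 ⇒ e ≤ c(1 − 0.32) = 0.712 × 0.6800.
e_max = 0.4842.

0.48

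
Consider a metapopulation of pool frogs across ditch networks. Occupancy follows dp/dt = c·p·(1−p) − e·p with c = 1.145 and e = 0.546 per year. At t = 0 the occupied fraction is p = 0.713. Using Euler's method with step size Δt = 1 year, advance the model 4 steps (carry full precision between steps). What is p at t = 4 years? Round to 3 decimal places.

Update rule: p ← p + [c·p·(1−p) − e·p]·Δt with Δt = 1.
t = 1: p = 0.71300 + (-0.15500) = 0.55800
t = 2: p = 0.55800 + (-0.02227) = 0.53573
t = 3: p = 0.53573 + (-0.00772) = 0.52801
t = 4: p = 0.52801 + (-0.00294) = 0.52507

0.525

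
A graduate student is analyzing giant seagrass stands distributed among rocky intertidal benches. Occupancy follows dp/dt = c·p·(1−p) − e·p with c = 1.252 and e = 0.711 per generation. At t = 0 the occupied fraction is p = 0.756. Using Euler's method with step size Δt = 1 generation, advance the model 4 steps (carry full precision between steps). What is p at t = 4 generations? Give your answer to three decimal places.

Update rule: p ← p + [c·p·(1−p) − e·p]·Δt with Δt = 1.
t = 1: p = 0.75600 + (-0.30657) = 0.44943
t = 2: p = 0.44943 + (-0.00975) = 0.43968
t = 3: p = 0.43968 + (-0.00417) = 0.43551
t = 4: p = 0.43551 + (-0.00186) = 0.43366

0.434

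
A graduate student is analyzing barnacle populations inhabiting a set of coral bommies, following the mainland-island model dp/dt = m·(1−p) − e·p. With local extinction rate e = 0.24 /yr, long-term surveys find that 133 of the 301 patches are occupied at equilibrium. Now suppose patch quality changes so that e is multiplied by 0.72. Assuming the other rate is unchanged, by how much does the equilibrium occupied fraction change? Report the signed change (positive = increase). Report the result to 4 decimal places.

0.0818

Observed p* = 133/301 = 0.44186.
Balance m(1−p*) = e·p* gives m = e·p*/(1−p*) = 0.24×0.44186/0.55814 = 0.19000.
New p* = m/(m+e) = 0.19000/(0.19000+0.17280) = 0.52370.
Δp* = 0.52370 − 0.44186 = +0.08184.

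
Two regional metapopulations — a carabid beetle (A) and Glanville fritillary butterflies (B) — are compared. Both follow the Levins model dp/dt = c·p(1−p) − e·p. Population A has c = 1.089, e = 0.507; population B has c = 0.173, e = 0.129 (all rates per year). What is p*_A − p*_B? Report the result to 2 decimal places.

A: p*_A = 1 − 0.507/1.089 = 0.5344.
B: p*_B = 1 − 0.129/0.173 = 0.2543.
p*_A − p*_B = 0.5344 − 0.2543 = 0.2801.

0.28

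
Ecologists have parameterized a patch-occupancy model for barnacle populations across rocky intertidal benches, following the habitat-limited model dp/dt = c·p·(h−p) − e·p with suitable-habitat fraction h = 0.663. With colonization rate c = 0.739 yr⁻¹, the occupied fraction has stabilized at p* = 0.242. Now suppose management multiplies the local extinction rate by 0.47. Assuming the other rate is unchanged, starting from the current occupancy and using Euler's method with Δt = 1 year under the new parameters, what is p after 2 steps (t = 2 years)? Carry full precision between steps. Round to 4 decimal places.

Balance c(h−p*) = e gives e = 0.739×(0.663 − 0.24200) = 0.31112.
Starting from p₀ = 0.24200; update p ← p + (dp/dt)·Δt with the new parameters.
t = 1: p = 0.24200 + (+0.03990) = 0.28190
t = 2: p = 0.28190 + (+0.03817) = 0.32008

0.3201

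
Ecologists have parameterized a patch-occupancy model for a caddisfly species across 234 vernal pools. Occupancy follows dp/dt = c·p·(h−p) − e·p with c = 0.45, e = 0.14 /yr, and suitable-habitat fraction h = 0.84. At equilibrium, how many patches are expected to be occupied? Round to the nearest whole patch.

p* = h − e/c = 0.84 − 0.3111 = 0.5289.
Expected occupied patches = N × p* = 234 × 0.5289 = 123.76 ≈ 124.

124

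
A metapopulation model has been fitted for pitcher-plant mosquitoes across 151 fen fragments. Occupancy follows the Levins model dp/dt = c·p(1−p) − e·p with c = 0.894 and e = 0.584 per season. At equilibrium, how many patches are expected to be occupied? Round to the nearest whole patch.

p* = 1 − e/c = 1 − 0.584/0.894 = 0.3468.
Expected occupied patches = N × p* = 151 × 0.3468 = 52.36 ≈ 52.

52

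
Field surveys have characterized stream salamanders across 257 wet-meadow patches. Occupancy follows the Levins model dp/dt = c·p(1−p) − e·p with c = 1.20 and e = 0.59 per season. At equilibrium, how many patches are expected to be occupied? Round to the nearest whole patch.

p* = 1 − e/c = 1 − 0.59/1.20 = 0.5083.
Expected occupied patches = N × p* = 257 × 0.5083 = 130.64 ≈ 131.

131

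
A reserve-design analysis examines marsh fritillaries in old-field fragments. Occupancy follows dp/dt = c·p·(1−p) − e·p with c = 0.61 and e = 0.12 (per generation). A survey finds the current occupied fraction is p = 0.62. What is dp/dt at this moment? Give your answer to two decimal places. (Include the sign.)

Colonization term: c·p·(1−p) = 0.61×0.62×0.3800 = 0.14372.
Extinction term: e·p = 0.07440.
dp/dt = 0.14372 − 0.07440 = 0.06932.

0.07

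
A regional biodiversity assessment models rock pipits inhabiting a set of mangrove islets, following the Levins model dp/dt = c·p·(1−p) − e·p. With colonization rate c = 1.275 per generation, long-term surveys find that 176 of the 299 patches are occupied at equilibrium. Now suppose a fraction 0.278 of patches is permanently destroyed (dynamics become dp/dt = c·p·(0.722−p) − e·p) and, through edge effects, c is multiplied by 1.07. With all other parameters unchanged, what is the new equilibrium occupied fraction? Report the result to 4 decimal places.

Observed p* = 176/299 = 0.58863.
Balance c(1−p*) = e gives e = 1.275×(1 − 0.58863) = 0.52450.
New p* = 0.722 − e/c = 0.722 − 0.52450/1.36425 = 0.33754.

0.3375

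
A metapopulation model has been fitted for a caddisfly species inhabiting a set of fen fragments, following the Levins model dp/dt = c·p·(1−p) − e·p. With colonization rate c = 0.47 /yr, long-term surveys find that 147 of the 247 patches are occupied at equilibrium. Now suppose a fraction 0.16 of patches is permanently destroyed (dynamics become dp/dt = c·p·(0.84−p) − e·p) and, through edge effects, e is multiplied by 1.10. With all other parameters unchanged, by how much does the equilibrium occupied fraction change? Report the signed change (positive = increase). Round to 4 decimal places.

-0.2005

Observed p* = 147/247 = 0.59514.
Balance c(1−p*) = e gives e = 0.47×(1 − 0.59514) = 0.19028.
New p* = 0.84 − e/c = 0.84 − 0.20931/0.47000 = 0.39466.
Δp* = 0.39466 − 0.59514 = -0.20048.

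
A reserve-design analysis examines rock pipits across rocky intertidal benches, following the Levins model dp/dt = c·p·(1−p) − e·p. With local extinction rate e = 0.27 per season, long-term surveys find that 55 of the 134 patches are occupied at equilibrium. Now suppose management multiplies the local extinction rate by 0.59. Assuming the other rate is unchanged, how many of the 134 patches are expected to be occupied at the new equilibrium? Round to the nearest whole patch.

87

Observed p* = 55/134 = 0.41045.
Balance c(1−p*) = e gives c = e/(1 − 0.41045) = 0.27/0.58955 = 0.45798.
New p* = 1 − e/c = 1 − 0.15930/0.45798 = 0.65217.
Expected occupied = 134 × 0.65217 = 87.39 ≈ 87.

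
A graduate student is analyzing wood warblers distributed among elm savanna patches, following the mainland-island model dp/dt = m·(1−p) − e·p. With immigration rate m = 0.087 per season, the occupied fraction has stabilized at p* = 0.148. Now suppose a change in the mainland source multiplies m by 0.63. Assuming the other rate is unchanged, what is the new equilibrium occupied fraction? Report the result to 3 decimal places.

Balance m(1−p*) = e·p* gives e = m(1−p*)/p* = 0.087×0.85200/0.14800 = 0.50084.
New p* = m/(m+e) = 0.05481/(0.05481+0.50084) = 0.09864.

0.099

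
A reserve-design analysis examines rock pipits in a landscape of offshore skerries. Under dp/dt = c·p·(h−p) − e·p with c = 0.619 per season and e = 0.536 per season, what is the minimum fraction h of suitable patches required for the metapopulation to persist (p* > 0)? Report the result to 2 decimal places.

0.87

p* = h − e/c is positive only when h > e/c.
h_min = e/c = 0.536/0.619 = 0.8659.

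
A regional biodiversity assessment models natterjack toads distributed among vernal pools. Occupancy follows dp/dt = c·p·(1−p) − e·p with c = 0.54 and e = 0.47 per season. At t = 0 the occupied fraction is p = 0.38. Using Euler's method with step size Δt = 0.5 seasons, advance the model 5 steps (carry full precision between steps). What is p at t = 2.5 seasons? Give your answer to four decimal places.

Update rule: p ← p + [c·p·(1−p) − e·p]·Δt with Δt = 0.5.
  1  |  dp/dt·Δt = -0.025688  |  p_1 = 0.354312
  2  |  dp/dt·Δt = -0.021494  |  p_2 = 0.332818
  3  |  dp/dt·Δt = -0.018259  |  p_3 = 0.314559
  4  |  dp/dt·Δt = -0.015706  |  p_4 = 0.298853
  5  |  dp/dt·Δt = -0.013655  |  p_5 = 0.285198

0.2852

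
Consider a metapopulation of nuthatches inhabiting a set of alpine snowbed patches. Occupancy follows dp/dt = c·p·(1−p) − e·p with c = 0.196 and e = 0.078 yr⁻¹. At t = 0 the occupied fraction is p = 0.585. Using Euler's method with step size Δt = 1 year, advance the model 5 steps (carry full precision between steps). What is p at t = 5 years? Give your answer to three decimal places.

Update rule: p ← p + [c·p·(1−p) − e·p]·Δt with Δt = 1.
step 1: Δp = +0.00195, p = 0.58695
step 2: Δp = +0.00174, p = 0.58869
step 3: Δp = +0.00154, p = 0.59023
step 4: Δp = +0.00137, p = 0.59160
step 5: Δp = +0.00121, p = 0.59281

0.593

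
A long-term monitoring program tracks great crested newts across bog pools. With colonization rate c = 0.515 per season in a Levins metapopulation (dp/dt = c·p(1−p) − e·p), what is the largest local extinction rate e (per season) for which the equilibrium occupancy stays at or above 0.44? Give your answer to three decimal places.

0.288

1 − e/c ≥ 0.44 ⇒ e ≤ c(1 − 0.44) = 0.515 × 0.5600.
e_max = 0.2884.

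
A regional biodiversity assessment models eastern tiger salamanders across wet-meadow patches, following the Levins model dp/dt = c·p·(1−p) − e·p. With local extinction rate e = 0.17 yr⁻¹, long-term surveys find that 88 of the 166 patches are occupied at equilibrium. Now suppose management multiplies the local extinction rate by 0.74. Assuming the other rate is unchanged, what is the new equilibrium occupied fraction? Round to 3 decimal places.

0.652

Observed p* = 88/166 = 0.53012.
Balance c(1−p*) = e gives c = e/(1 − 0.53012) = 0.17/0.46988 = 0.36179.
New p* = 1 − e/c = 1 − 0.12580/0.36179 = 0.65228.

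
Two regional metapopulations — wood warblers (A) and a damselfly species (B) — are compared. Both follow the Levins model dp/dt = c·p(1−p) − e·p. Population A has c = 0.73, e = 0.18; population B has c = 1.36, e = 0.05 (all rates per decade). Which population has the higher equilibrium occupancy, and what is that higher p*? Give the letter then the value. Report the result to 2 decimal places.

B, 0.96

A: p*_A = 1 − 0.18/0.73 = 0.7534.
B: p*_B = 1 − 0.05/1.36 = 0.9632.
B is higher at 0.9632.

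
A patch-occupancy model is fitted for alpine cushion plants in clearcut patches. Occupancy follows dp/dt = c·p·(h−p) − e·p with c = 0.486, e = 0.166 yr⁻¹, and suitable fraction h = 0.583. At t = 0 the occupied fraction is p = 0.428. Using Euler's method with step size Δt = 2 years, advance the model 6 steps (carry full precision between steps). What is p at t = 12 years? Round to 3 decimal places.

0.261

Update rule: p ← p + [c·p·(h−p) − e·p]·Δt with Δt = 2.
p: 0.42800 → 0.35039  (Δp = -0.07761)
p: 0.35039 → 0.31328  (Δp = -0.03711)
p: 0.31328 → 0.29140  (Δp = -0.02188)
p: 0.29140 → 0.27725  (Δp = -0.01415)
p: 0.27725 → 0.26760  (Δp = -0.00965)
p: 0.26760 → 0.26079  (Δp = -0.00681)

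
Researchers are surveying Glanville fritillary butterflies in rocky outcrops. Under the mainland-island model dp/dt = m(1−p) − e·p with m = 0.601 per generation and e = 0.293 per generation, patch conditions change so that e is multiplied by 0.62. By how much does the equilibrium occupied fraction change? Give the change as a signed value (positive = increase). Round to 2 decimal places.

0.10

Before: p* = 0.601/(0.601+0.293) = 0.6723.
After: m = 0.601, e = 0.18166; p* = 0.601/0.7827 = 0.7679.
Δp* = 0.7679 − 0.6723 = +0.0956.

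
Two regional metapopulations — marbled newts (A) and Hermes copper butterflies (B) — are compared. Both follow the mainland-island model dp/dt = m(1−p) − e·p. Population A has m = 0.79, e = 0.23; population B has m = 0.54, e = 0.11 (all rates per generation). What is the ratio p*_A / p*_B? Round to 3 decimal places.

A: p*_A = m/(m+e) = 0.79/1.0200 = 0.7745.
B: p*_B = 0.54/0.6500 = 0.8308.
p*_A / p*_B = 0.7745/0.8308 = 0.9323.

0.932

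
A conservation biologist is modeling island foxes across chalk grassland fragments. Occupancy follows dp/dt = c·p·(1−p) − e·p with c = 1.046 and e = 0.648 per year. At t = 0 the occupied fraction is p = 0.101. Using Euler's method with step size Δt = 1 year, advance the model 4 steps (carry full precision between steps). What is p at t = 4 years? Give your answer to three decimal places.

Update rule: p ← p + [c·p·(1−p) − e·p]·Δt with Δt = 1.
step 1: Δp = +0.02953, p = 0.13053
step 2: Δp = +0.03413, p = 0.16466
step 3: Δp = +0.03717, p = 0.20183
step 4: Δp = +0.03772, p = 0.23955

0.240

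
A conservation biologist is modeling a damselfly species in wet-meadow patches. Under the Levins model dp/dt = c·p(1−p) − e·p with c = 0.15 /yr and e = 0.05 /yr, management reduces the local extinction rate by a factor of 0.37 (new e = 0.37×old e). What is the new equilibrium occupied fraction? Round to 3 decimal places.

Before: p* = 1 − 0.05/0.15 = 0.6667.
After the change, c = 0.15, e = 0.0185, so p* = 1 − 0.0185/0.15 = 0.8767.

0.877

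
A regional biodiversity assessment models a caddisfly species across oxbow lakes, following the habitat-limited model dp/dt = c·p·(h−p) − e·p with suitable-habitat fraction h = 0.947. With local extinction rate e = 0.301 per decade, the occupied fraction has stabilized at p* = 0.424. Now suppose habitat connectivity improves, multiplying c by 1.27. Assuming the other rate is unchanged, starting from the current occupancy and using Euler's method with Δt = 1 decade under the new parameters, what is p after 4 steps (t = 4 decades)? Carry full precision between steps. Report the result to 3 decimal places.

Balance c(h−p*) = e gives c = e/(0.947 − 0.42400) = 0.301/0.52300 = 0.57553.
Starting from p₀ = 0.42400; update p ← p + (dp/dt)·Δt with the new parameters.
p: 0.42400 → 0.45846  (Δp = +0.03446)
p: 0.45846 → 0.48417  (Δp = +0.02571)
p: 0.48417 → 0.50223  (Δp = +0.01805)
p: 0.50223 → 0.51433  (Δp = +0.01210)

0.514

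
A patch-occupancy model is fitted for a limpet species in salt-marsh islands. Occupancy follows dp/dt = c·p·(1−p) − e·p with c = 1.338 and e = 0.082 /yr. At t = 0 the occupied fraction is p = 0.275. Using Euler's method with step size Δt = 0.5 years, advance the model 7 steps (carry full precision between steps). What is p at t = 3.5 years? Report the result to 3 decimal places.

Update rule: p ← p + [c·p·(1−p) − e·p]·Δt with Δt = 0.5.
step 1: Δp = +0.12211, p = 0.39711
step 2: Δp = +0.14389, p = 0.54099
step 3: Δp = +0.14395, p = 0.68494
step 4: Δp = +0.11629, p = 0.80122
step 5: Δp = +0.07370, p = 0.87492
step 6: Δp = +0.03734, p = 0.91226
step 7: Δp = +0.01614, p = 0.92841

0.928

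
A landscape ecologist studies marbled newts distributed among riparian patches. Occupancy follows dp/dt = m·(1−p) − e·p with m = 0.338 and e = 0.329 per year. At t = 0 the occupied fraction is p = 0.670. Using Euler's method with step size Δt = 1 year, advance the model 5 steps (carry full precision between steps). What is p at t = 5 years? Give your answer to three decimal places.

0.507

Update rule: p ← p + [m·(1−p) − e·p]·Δt with Δt = 1.
step 1: Δp = -0.10889, p = 0.56111
step 2: Δp = -0.03626, p = 0.52485
step 3: Δp = -0.01207, p = 0.51277
step 4: Δp = -0.00402, p = 0.50875
step 5: Δp = -0.00134, p = 0.50742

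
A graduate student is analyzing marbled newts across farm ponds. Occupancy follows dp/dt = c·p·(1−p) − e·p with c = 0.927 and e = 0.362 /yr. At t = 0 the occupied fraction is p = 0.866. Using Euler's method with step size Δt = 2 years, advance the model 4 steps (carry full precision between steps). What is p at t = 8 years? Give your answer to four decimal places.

Update rule: p ← p + [c·p·(1−p) − e·p]·Δt with Δt = 2.
p: 0.86600 → 0.45416  (Δp = -0.41184)
p: 0.45416 → 0.58495  (Δp = +0.13079)
p: 0.58495 → 0.61157  (Δp = +0.02661)
p: 0.61157 → 0.60922  (Δp = -0.00235)

0.6092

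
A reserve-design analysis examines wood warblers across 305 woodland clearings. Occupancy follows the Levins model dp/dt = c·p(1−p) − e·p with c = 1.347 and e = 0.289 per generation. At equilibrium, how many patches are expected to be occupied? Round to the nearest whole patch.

240

p* = 1 − e/c = 1 − 0.289/1.347 = 0.7854.
Expected occupied patches = N × p* = 305 × 0.7854 = 239.56 ≈ 240.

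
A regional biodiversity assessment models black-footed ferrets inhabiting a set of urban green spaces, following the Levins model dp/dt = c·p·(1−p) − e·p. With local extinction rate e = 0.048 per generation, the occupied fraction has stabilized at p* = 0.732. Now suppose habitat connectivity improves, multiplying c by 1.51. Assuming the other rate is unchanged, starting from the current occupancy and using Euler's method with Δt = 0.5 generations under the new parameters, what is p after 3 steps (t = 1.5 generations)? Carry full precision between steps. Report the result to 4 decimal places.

0.7566

Balance c(1−p*) = e gives c = e/(1 − 0.73200) = 0.048/0.26800 = 0.17910.
Starting from p₀ = 0.73200; update p ← p + (dp/dt)·Δt with the new parameters.
t = 0.5: p = 0.73200 + (+0.00896) = 0.74096
t = 1: p = 0.74096 + (+0.00817) = 0.74913
t = 1.5: p = 0.74913 + (+0.00743) = 0.75657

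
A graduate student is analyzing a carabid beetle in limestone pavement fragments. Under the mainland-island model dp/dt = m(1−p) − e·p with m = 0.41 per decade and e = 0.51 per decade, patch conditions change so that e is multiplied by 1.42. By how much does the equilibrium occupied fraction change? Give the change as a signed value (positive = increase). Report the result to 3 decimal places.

Before: p* = 0.41/(0.41+0.51) = 0.4457.
After: m = 0.41, e = 0.7242; p* = 0.41/1.1342 = 0.3615.
Δp* = 0.3615 − 0.4457 = -0.0842.

-0.084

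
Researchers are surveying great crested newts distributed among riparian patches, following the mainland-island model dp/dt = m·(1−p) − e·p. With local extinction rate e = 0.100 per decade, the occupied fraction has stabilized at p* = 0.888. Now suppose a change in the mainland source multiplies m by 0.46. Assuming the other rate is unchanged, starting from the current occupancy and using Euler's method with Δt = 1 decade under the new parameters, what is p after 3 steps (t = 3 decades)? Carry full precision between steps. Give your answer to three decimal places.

0.801

Balance m(1−p*) = e·p* gives m = e·p*/(1−p*) = 0.100×0.88800/0.11200 = 0.79286.
Starting from p₀ = 0.88800; update p ← p + (dp/dt)·Δt with the new parameters.
t = 1: p = 0.88800 + (-0.04795) = 0.84005
t = 2: p = 0.84005 + (-0.02567) = 0.81438
t = 3: p = 0.81438 + (-0.01374) = 0.80064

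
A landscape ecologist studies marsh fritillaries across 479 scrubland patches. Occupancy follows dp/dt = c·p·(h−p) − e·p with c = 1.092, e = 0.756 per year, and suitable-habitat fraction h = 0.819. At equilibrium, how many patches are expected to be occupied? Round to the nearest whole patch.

p* = h − e/c = 0.819 − 0.6923 = 0.1267.
Expected occupied patches = N × p* = 479 × 0.1267 = 60.69 ≈ 61.

61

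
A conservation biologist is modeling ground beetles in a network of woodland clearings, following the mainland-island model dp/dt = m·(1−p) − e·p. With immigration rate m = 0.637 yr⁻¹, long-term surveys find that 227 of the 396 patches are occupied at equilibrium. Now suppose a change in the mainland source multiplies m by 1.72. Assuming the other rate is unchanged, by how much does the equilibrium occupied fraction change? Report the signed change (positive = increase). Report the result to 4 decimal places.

0.1247

Observed p* = 227/396 = 0.57323.
Balance m(1−p*) = e·p* gives e = m(1−p*)/p* = 0.637×0.42677/0.57323 = 0.47425.
New p* = m/(m+e) = 1.09564/(1.09564+0.47425) = 0.69791.
Δp* = 0.69791 − 0.57323 = +0.12468.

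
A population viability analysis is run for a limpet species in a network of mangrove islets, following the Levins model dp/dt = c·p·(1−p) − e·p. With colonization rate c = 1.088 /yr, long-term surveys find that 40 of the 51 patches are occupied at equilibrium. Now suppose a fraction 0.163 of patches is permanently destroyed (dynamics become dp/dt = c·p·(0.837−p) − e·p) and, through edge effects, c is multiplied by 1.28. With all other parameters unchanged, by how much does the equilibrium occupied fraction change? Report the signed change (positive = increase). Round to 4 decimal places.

-0.1158

Observed p* = 40/51 = 0.78431.
Balance c(1−p*) = e gives e = 1.088×(1 − 0.78431) = 0.23467.
New p* = 0.837 − e/c = 0.837 − 0.23467/1.39264 = 0.66849.
Δp* = 0.66849 − 0.78431 = -0.11582.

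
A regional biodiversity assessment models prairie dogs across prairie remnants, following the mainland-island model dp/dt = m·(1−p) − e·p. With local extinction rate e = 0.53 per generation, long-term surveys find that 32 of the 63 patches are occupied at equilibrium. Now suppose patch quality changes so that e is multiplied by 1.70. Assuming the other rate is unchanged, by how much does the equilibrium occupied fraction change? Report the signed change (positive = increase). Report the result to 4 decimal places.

-0.1301

Observed p* = 32/63 = 0.50794.
Balance m(1−p*) = e·p* gives m = e·p*/(1−p*) = 0.53×0.50794/0.49206 = 0.54710.
New p* = m/(m+e) = 0.54710/(0.54710+0.90100) = 0.37781.
Δp* = 0.37781 − 0.50794 = -0.13013.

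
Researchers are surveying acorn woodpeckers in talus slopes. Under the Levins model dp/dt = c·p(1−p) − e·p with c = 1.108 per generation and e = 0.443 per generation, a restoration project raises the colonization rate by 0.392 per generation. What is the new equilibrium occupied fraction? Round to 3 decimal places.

0.705

Before: p* = 1 − 0.443/1.108 = 0.6002.
After the change, c = 1.5, e = 0.443, so p* = 1 − 0.443/1.5 = 0.7047.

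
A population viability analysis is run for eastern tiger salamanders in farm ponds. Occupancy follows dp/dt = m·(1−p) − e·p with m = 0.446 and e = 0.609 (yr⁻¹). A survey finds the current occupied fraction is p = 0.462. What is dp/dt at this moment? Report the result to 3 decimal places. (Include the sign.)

-0.041

Colonization term: m·(1−p) = 0.446×0.5380 = 0.23995.
Extinction term: e·p = 0.28136.
dp/dt = 0.23995 − 0.28136 = -0.04141.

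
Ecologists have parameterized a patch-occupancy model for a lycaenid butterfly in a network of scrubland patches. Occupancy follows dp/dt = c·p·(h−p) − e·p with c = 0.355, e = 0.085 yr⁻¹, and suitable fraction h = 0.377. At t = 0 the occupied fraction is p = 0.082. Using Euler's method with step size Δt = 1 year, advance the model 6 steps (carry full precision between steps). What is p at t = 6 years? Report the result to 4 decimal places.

0.0914

Update rule: p ← p + [c·p·(h−p) − e·p]·Δt with Δt = 1.
  1  |  dp/dt·Δt = +0.001617  |  p_1 = 0.083617
  2  |  dp/dt·Δt = +0.001601  |  p_2 = 0.085219
  3  |  dp/dt·Δt = +0.001584  |  p_3 = 0.086802
  4  |  dp/dt·Δt = +0.001564  |  p_4 = 0.088367
  5  |  dp/dt·Δt = +0.001543  |  p_5 = 0.089910
  6  |  dp/dt·Δt = +0.001521  |  p_6 = 0.091431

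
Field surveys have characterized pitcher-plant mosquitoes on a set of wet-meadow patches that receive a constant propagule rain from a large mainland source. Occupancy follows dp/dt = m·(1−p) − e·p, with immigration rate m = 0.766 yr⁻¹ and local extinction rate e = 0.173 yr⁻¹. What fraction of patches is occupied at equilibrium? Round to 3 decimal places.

Setting dp/dt = 0: m − m·p* = e·p*, so m = (m+e)·p*.
p* = m/(m+e) = 0.766/(0.766+0.173) = 0.766/0.9390 = 0.8158.

0.816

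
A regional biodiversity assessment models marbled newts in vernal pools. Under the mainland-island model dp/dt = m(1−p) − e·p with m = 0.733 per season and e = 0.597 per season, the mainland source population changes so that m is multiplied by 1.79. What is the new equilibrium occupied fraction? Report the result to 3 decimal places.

0.687

Before: p* = 0.733/(0.733+0.597) = 0.5511.
After: m = 1.31207, e = 0.597; p* = 1.31207/1.9091 = 0.6873.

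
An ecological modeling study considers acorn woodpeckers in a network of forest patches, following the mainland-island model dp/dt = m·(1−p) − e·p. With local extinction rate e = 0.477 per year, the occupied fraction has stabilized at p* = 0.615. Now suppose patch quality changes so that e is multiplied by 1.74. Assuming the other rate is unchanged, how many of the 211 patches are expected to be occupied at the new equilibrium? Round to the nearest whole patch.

101

Balance m(1−p*) = e·p* gives m = e·p*/(1−p*) = 0.477×0.61500/0.38500 = 0.76196.
New p* = m/(m+e) = 0.76196/(0.76196+0.82998) = 0.47864.
Expected occupied = 211 × 0.47864 = 100.99 ≈ 101.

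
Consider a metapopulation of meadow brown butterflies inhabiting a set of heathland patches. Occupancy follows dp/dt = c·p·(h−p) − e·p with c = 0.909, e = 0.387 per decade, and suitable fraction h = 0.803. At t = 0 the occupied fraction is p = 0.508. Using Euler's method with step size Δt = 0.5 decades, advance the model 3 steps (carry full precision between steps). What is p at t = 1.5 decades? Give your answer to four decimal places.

0.4397

Update rule: p ← p + [c·p·(h−p) − e·p]·Δt with Δt = 0.5.
  1  |  dp/dt·Δt = -0.030187  |  p_1 = 0.477813
  2  |  dp/dt·Δt = -0.021837  |  p_2 = 0.455976
  3  |  dp/dt·Δt = -0.016314  |  p_3 = 0.439662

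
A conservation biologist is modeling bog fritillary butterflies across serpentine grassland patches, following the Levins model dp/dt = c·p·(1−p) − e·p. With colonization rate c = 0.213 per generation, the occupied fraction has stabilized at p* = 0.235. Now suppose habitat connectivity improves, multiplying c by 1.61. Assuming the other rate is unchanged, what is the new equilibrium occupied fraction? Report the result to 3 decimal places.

0.525

Balance c(1−p*) = e gives e = 0.213×(1 − 0.23500) = 0.16295.
New p* = 1 − e/c = 1 − 0.16295/0.34293 = 0.52483.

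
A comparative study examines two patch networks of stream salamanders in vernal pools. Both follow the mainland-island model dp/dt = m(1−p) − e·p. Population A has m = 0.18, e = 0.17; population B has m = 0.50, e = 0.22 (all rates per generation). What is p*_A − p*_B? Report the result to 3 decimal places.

-0.180

A: p*_A = m/(m+e) = 0.18/0.3500 = 0.5143.
B: p*_B = 0.50/0.7200 = 0.6944.
p*_A − p*_B = 0.5143 − 0.6944 = -0.1802.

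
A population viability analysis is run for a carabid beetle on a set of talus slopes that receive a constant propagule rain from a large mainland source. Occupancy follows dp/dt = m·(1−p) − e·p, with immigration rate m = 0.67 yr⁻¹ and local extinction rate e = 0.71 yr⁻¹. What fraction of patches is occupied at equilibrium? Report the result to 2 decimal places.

0.49

Setting dp/dt = 0: m − m·p* = e·p*, so m = (m+e)·p*.
p* = m/(m+e) = 0.67/(0.67+0.71) = 0.67/1.3800 = 0.4855.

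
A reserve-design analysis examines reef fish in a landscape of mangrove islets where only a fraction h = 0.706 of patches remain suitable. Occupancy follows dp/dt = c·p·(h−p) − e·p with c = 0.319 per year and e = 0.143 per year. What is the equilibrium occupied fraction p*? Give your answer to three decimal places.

0.258

Setting dp/dt = 0 and dividing by p* gives c·(h−p*) = e.
So p* = h − e/c = 0.706 − 0.143/0.319 = 0.706 − 0.4483 = 0.2577.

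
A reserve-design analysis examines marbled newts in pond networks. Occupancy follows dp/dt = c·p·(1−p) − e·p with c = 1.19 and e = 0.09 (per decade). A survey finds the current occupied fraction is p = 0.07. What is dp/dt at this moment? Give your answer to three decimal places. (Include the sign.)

Colonization term: c·p·(1−p) = 1.19×0.07×0.9300 = 0.07747.
Extinction term: e·p = 0.00630.
dp/dt = 0.07747 − 0.00630 = 0.07117.

0.071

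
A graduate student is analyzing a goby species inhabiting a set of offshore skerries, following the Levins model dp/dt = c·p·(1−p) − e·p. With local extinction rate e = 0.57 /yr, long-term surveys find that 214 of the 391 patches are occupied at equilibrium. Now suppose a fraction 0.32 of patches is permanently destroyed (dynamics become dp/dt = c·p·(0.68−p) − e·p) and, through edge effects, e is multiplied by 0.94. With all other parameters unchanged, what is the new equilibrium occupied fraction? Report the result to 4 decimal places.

0.2545

Observed p* = 214/391 = 0.54731.
Balance c(1−p*) = e gives c = e/(1 − 0.54731) = 0.57/0.45269 = 1.25914.
New p* = 0.68 − e/c = 0.68 − 0.53580/1.25914 = 0.25447.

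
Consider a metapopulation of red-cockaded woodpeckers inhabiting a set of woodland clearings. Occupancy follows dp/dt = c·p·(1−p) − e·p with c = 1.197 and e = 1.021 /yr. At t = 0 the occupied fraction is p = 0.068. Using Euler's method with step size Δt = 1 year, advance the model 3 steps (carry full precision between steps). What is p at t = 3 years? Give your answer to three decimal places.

0.087

Update rule: p ← p + [c·p·(1−p) − e·p]·Δt with Δt = 1.
p: 0.06800 → 0.07443  (Δp = +0.00643)
p: 0.07443 → 0.08090  (Δp = +0.00647)
p: 0.08090 → 0.08731  (Δp = +0.00640)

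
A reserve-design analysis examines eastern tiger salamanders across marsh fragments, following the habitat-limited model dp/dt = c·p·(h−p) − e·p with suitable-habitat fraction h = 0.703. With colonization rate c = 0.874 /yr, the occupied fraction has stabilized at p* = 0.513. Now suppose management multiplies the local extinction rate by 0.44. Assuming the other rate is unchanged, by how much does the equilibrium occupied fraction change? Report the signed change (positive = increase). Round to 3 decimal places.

0.106

Balance c(h−p*) = e gives e = 0.874×(0.703 − 0.51300) = 0.16606.
New p* = 0.703 − e/c = 0.703 − 0.07307/0.87400 = 0.61940.
Δp* = 0.61940 − 0.51300 = +0.10640.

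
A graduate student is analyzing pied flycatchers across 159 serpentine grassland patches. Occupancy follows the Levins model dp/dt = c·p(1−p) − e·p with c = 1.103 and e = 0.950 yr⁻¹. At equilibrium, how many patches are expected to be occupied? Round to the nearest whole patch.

22

p* = 1 − e/c = 1 − 0.950/1.103 = 0.1387.
Expected occupied patches = N × p* = 159 × 0.1387 = 22.06 ≈ 22.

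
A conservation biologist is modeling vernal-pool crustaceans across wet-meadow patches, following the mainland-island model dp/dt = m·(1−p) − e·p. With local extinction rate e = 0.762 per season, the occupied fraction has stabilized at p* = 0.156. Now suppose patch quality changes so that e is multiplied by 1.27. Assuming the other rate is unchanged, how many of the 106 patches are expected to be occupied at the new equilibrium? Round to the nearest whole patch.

13

Balance m(1−p*) = e·p* gives m = e·p*/(1−p*) = 0.762×0.15600/0.84400 = 0.14084.
New p* = m/(m+e) = 0.14084/(0.14084+0.96774) = 0.12705.
Expected occupied = 106 × 0.12705 = 13.47 ≈ 13.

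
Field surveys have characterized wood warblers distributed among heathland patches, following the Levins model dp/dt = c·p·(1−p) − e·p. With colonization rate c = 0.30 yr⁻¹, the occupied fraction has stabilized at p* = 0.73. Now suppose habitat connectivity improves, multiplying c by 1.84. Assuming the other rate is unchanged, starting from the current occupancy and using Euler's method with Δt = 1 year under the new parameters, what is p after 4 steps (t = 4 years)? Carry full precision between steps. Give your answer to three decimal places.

0.841

Balance c(1−p*) = e gives e = 0.30×(1 − 0.73000) = 0.08100.
Starting from p₀ = 0.73000; update p ← p + (dp/dt)·Δt with the new parameters.
p: 0.73000 → 0.77967  (Δp = +0.04967)
p: 0.77967 → 0.81134  (Δp = +0.03167)
p: 0.81134 → 0.83012  (Δp = +0.01877)
p: 0.83012 → 0.84072  (Δp = +0.01061)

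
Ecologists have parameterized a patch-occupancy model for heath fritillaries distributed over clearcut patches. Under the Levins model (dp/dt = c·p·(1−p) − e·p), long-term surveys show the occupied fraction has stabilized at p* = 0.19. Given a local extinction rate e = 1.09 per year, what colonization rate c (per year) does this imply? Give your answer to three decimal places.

At equilibrium c(1−p*) = e, so c = e/(1−p*).
c = 1.09/(1 − 0.19) = 1.09/0.8100 = 1.3457.

1.346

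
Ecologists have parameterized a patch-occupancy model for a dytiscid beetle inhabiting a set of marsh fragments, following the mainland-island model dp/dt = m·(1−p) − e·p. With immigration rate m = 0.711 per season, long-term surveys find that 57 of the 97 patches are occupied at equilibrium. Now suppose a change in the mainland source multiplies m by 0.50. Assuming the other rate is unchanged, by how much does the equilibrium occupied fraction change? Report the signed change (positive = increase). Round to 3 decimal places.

Observed p* = 57/97 = 0.58763.
Balance m(1−p*) = e·p* gives e = m(1−p*)/p* = 0.711×0.41237/0.58763 = 0.49895.
New p* = m/(m+e) = 0.35550/(0.35550+0.49895) = 0.41606.
Δp* = 0.41606 − 0.58763 = -0.17157.

-0.172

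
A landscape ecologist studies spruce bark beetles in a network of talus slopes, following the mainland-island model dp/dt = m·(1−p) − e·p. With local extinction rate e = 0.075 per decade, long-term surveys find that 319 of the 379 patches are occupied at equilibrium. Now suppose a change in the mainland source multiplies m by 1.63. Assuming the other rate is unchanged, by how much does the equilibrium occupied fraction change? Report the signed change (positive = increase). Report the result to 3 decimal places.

0.055

Observed p* = 319/379 = 0.84169.
Balance m(1−p*) = e·p* gives m = e·p*/(1−p*) = 0.075×0.84169/0.15831 = 0.39875.
New p* = m/(m+e) = 0.64996/(0.64996+0.07500) = 0.89655.
Δp* = 0.89655 − 0.84169 = +0.05486.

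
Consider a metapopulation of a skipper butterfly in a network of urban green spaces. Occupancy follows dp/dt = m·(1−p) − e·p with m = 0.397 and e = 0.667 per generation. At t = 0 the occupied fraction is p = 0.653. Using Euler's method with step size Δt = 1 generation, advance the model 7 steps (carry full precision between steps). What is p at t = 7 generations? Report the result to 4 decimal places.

0.3731

Update rule: p ← p + [m·(1−p) − e·p]·Δt with Δt = 1.
p: 0.65300 → 0.35521  (Δp = -0.29779)
p: 0.35521 → 0.37427  (Δp = +0.01906)
p: 0.37427 → 0.37305  (Δp = -0.00122)
p: 0.37305 → 0.37312  (Δp = +0.00008)
p: 0.37312 → 0.37312  (Δp = -0.00000)
p: 0.37312 → 0.37312  (Δp = +0.00000)
p: 0.37312 → 0.37312  (Δp = -0.00000)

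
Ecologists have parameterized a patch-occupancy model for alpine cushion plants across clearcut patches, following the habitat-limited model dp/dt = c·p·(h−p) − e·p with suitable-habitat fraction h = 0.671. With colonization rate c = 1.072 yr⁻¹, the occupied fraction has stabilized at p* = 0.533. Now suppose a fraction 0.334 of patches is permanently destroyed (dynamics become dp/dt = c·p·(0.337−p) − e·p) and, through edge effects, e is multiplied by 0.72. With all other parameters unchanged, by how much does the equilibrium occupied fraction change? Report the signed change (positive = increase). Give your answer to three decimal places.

-0.295

Balance c(h−p*) = e gives e = 1.072×(0.671 − 0.53300) = 0.14794.
New p* = 0.337 − e/c = 0.337 − 0.10652/1.07200 = 0.23763.
Δp* = 0.23763 − 0.53300 = -0.29537.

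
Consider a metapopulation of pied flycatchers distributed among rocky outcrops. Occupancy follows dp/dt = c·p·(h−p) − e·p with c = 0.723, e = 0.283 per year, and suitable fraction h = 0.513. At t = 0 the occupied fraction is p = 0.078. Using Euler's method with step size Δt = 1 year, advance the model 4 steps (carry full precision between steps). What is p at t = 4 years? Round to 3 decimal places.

0.087

Update rule: p ← p + [c·p·(h−p) − e·p]·Δt with Δt = 1.
step 1: Δp = +0.00246, p = 0.08046
step 2: Δp = +0.00239, p = 0.08285
step 3: Δp = +0.00232, p = 0.08517
step 4: Δp = +0.00224, p = 0.08741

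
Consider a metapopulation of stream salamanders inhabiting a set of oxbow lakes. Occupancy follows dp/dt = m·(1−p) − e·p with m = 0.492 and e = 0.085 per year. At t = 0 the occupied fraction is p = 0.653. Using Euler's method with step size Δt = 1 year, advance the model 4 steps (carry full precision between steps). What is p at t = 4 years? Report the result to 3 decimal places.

Update rule: p ← p + [m·(1−p) − e·p]·Δt with Δt = 1.
step 1: Δp = +0.11522, p = 0.76822
step 2: Δp = +0.04874, p = 0.81696
step 3: Δp = +0.02062, p = 0.83757
step 4: Δp = +0.00872, p = 0.84629

0.846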